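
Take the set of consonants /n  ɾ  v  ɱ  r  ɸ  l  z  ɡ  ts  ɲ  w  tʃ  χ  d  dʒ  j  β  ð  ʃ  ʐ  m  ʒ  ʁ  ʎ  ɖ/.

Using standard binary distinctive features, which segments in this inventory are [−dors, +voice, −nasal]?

The [−dorsal] segments are /n, ɾ, v, ɱ, r, ɸ, l, z, ts, tʃ, d, dʒ, β, ð, ʃ, ʐ, m, ʒ, ɖ/.
Then [+voice] gives /n, ɾ, v, ɱ, r, l, z, d, dʒ, β, ð, ʐ, m, ʒ, ɖ/.
Within that set, [−nasal] leaves /ɾ, v, r, l, z, d, dʒ, β, ð, ʐ, ʒ, ɖ/.

ɾ, v, r, l, z, d, dʒ, β, ð, ʐ, ʒ, ɖ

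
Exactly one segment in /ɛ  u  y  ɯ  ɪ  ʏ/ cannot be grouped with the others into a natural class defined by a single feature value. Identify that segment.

The remaining segments after removing /ɛ/ share [+high]; /ɛ/ (mid front unrounded lax vowel) is [-high]. For every other candidate removal, the leftover set fails to share any single feature value that the removed segment lacks.

ɛ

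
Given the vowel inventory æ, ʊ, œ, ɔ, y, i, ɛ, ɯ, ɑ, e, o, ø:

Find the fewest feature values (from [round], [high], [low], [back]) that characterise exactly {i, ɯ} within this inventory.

[+high, −round]

Every target segment is [+high], [−round]; each remaining inventory member fails at least one of these. Each conjunct is needed — [−round] alone would also admit /æ, ɛ, ɑ, e/; [+high] alone would also admit /ʊ, y/ — and no other single listed feature has exactly this extension, so two is the minimum.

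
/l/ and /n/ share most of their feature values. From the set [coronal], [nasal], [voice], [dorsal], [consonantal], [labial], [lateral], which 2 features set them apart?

[nasal], [lateral]

/l/ (alveolar lateral approximant) and /n/ (alveolar nasal) agree on [+coronal], [+voice], [−dorsal], [+consonantal], [−labial]. They differ on [nasal] (/l/ [−], /n/ [+]), [lateral] (/l/ [+], /n/ [−]).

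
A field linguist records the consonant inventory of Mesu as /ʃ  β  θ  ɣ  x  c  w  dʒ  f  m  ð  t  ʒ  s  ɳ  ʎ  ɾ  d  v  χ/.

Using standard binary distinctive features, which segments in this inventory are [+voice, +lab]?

Checking each segment against [+voice], [+labial]: /β/ (voiced bilabial fricative), /w/ (labial-velar glide), /m/ (bilabial nasal), /v/ (voiced labiodental fricative) satisfy every feature; every other segment in the inventory fails at least one.

β, w, m, v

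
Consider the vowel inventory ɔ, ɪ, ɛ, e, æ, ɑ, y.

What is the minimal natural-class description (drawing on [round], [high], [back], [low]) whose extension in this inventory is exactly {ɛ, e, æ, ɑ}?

/ɛ, e, æ, ɑ/ are all [−high], [−round], and no other segment in the inventory matches both values. Dropping any one of them over-generates: [−round] alone would also admit /ɪ/; [−high] alone would also admit /ɔ/. No other single listed feature picks out exactly this set either, so fewer than two features will not do.

[−high, −round]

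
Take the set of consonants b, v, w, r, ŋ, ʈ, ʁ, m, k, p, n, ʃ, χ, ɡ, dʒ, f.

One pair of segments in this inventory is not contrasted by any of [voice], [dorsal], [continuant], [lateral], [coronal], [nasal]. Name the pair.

ʁ, w

Both /ʁ/ and /w/ are [+voice], [+dorsal], [+continuant], [−lateral], [−coronal], [−nasal]. Since the list omits [labial], [round] and [high] — which do distinguish the voiced uvular fricative from the labial-velar glide — this pair collapses; all other pairs remain distinct.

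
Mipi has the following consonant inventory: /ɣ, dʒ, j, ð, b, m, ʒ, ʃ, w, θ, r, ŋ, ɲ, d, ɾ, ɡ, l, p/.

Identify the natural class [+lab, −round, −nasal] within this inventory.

b, p

Eliminate segments failing any feature: /ɣ, dʒ, j, ð, ʒ, ʃ, θ, r, ŋ, ɲ, d, ɾ, ɡ, l/ are [−labial]; /m/ is [+nasal]; /w/ is [+round]. The remaining /b, p/ satisfy [+labial], [−round], [−nasal].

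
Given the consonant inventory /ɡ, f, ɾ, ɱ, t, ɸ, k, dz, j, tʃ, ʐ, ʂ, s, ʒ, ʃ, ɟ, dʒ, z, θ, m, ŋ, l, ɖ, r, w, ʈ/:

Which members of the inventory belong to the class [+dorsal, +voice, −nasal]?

ɡ, j, ɟ, w

First, the [+dorsal] segments are /ɡ, k, j, ɟ, ŋ, w/.
Within that set, [+voice] gives /ɡ, j, ɟ, ŋ, w/.
Within that set, [−nasal] leaves /ɡ, j, ɟ, w/.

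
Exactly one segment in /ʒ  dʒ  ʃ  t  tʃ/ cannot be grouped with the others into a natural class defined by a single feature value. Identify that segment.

t

[anterior] (equivalently [strident], [distributed]) groups all but one: /tʃ, dʒ, ʃ, ʒ/ share [-anterior] while /t/ (voiceless alveolar stop) alone is [+anterior]. Removing any other segment would not leave a single-feature class that excludes it.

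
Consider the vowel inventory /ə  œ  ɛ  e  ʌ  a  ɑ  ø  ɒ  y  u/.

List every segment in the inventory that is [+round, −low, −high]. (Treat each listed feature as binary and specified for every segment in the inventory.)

œ, ø

Checking each segment against [+round], [−low], [−high]: /œ/ (mid front rounded lax vowel), /ø/ (mid front rounded tense vowel) satisfy every feature; every other segment in the inventory fails at least one.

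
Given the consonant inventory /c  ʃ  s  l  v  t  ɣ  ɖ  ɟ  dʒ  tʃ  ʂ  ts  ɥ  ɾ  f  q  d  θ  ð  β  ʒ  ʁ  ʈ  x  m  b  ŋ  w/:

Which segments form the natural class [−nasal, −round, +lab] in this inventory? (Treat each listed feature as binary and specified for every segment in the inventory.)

Eliminate segments failing any feature: /c, ʃ, s, l, t, ɣ, ɖ, ɟ, dʒ, tʃ, ʂ, ts, ɾ, q, d, θ, ð, ʒ, ʁ, ʈ, x/ are [−labial]; /ɥ, w/ are [+round]; /m, ŋ/ are [+nasal]. The remaining /v, f, β, b/ satisfy [−nasal], [−round], [+labial].

v, f, β, b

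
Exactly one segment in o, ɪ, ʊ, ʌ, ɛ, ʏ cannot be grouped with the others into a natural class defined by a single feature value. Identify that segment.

The remaining segments after removing /o/ share [-tense]; /o/ (mid back rounded tense vowel) is [+tense]. For every other candidate removal, the leftover set fails to share any single feature value that the removed segment lacks.

o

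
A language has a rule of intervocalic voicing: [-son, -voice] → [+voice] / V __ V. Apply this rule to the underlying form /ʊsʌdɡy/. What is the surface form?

The only segment in the rule's environment that also matches [-son, -voice] is /s/. Applying [+voice] turns the voiceless alveolar fricative into /z/ (voiced alveolar fricative), giving [ʊzʌdɡy].

[ʊzʌdɡy]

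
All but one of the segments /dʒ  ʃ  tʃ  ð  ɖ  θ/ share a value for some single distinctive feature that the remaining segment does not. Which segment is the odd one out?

ɖ

[distributed] groups all but one: /ʃ, tʃ, θ, ð, dʒ/ share [+distributed] while /ɖ/ (voiced retroflex stop) alone is [-distributed]. Removing any other segment would not leave a single-feature class that excludes it.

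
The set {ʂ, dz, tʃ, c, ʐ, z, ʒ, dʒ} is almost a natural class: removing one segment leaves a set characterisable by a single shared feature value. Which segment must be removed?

[strident] (equivalently [dorsal]) groups all but one: /dz, tʃ, ʂ, ʐ, dʒ, ʒ, z/ share [+strident] while /c/ (voiceless palatal stop) alone is [−strident]. Removing any other segment would not leave a single-feature class that excludes it.

c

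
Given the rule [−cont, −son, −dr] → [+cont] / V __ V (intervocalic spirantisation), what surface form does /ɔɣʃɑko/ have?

[ɔɣʃɑxo]

The only segment in the rule's environment that also matches [−cont, −son, −dr] is /k/. Applying [+continuant] turns the voiceless velar stop into /x/ (voiceless velar fricative), giving [ɔɣʃɑxo].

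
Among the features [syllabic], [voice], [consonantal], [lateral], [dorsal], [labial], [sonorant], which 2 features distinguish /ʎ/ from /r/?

[lateral], [dorsal]

/ʎ/ is the palatal lateral approximant and /r/ is the alveolar trill. Both are [−syllabic], [+voice], [+consonantal], [−labial], [+sonorant]. /ʎ/ is [+lateral] while /r/ is [−lateral]; /ʎ/ is [+dorsal] while /r/ is [−dorsal], so the distinguishing features are [lateral], [dorsal].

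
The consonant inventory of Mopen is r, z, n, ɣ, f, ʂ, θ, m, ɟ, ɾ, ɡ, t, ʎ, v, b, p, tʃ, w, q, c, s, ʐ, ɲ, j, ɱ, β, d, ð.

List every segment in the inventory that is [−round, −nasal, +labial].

First, the [−round] segments are /r, z, n, ɣ, f, ʂ, θ, m, ɟ, ɾ, ɡ, t, ʎ, v, b, p, tʃ, q, c, s, ʐ, ɲ, j, ɱ, β, d, ð/.
Of those, [−nasal] gives /r, z, ɣ, f, ʂ, θ, ɟ, ɾ, ɡ, t, ʎ, v, b, p, tʃ, q, c, s, ʐ, j, β, d, ð/.
Of those, [+labial] leaves /f, v, b, p, β/.

f, v, b, p, β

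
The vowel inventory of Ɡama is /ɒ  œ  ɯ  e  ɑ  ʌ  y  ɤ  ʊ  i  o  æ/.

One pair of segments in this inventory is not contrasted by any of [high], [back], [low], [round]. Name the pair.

ʌ, ɤ

On the given features, /ʌ/ and /ɤ/ have an identical profile: [-high], [+back], [-low], [-round]. No other two segments in the inventory coincide on all 4 features. (They do differ in [tense], which is not among the given features.)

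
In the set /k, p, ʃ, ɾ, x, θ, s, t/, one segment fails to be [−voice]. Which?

/k, s, θ, ʃ, p, t, x/ are all [−voice]; /ɾ/ (alveolar tap) is [+voice].

ɾ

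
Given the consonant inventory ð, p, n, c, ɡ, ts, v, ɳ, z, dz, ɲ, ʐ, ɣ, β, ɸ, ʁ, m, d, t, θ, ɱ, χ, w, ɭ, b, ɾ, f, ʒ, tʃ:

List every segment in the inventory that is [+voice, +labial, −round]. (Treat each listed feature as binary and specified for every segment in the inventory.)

v, β, m, ɱ, b

Eliminate segments failing any feature: /ð, n, ɡ, ɳ, z, dz, ɲ, ʐ, ɣ, ʁ, d, ɭ, ɾ, ʒ/ are [−labial]; /p, c, ts, ɸ, t, θ, χ, f, tʃ/ are [−voice]; /w/ is [+round]. The remaining /v, β, m, ɱ, b/ satisfy [+voice], [+labial], [−round].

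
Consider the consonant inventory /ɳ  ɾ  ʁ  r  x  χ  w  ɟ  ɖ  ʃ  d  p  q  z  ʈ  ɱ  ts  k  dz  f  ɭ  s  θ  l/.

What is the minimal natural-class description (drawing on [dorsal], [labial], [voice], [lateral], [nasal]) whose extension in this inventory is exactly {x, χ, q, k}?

[−voice, +dorsal]

Every target segment is [−voice], [+dorsal]; each remaining inventory member fails at least one of these. Each conjunct is needed — [+dorsal] alone would also admit /ʁ, w, ɟ/; [−voice] alone would also admit /ʃ, p, ʈ, ts, …/ — and no other single listed feature has exactly this extension, so two is the minimum.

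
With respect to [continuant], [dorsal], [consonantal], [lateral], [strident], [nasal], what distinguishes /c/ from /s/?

[continuant], [strident], [dorsal]

The two segments share [+consonantal], [−lateral], [−nasal]. The only features from the list on which they differ: /c/ is [−continuant] while /s/ is [+continuant]; /c/ is [−strident] while /s/ is [+strident]; /c/ is [+dorsal] while /s/ is [−dorsal].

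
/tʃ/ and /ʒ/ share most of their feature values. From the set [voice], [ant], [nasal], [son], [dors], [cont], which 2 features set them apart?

[voice], [continuant]

The two segments share [-anterior], [-nasal], [-sonorant], [-dorsal]. The only features from the list on which they differ: /tʃ/ is [-voice] while /ʒ/ is [+voice]; /tʃ/ is [-continuant] while /ʒ/ is [+continuant].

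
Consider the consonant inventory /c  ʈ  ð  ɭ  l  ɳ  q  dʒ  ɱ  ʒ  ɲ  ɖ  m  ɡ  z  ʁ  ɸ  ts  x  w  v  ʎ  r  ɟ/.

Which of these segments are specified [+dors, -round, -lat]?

Eliminate segments failing any feature: /ʈ, ð, ɭ, l, ɳ, dʒ, ɱ, ʒ, ɖ, m, z, ɸ, ts, v, r/ are [-dorsal]; /w/ is [+round]; /ʎ/ is [+lateral]. The remaining /c, q, ɲ, ɡ, ʁ, x, ɟ/ satisfy [+dorsal], [-round], [-lateral].

c, q, ɲ, ɡ, ʁ, x, ɟ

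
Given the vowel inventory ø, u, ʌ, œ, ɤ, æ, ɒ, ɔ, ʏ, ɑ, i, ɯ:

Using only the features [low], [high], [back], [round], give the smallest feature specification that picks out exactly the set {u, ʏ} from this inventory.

[+high, +round]

Every target segment is [+high], [+round]; each remaining inventory member fails at least one of these. Each conjunct is needed — [+round] alone would also admit /ø, œ, ɒ, ɔ/; [+high] alone would also admit /i, ɯ/ — and no other single listed feature has exactly this extension, so two is the minimum.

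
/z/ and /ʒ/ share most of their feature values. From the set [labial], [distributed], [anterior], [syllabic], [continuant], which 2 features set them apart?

[anterior], [distributed]

/z/ (voiced alveolar fricative) and /ʒ/ (voiced postalveolar fricative) agree on [−labial], [−syllabic], [+continuant]. They differ on [anterior] (/z/ [+], /ʒ/ [−]), [distributed] (/z/ [−], /ʒ/ [+]).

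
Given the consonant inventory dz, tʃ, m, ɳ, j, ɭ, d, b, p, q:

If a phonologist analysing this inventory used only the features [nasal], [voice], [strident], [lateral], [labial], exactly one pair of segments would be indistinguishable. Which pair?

On the given features, /d/ and /j/ have an identical profile: [−nasal], [+voice], [−strident], [−lateral], [−labial]. No other two segments in the inventory coincide on all 5 features. (They do differ in [sonorant], [continuant] and [dorsal], which are not among the given features.)

d, j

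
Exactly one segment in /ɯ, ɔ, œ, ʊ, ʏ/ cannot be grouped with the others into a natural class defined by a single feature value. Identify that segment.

ɯ

The remaining segments after removing /ɯ/ share [+round]; /ɯ/ (high back unrounded vowel) is [−round]. For every other candidate removal, the leftover set fails to share any single feature value that the removed segment lacks.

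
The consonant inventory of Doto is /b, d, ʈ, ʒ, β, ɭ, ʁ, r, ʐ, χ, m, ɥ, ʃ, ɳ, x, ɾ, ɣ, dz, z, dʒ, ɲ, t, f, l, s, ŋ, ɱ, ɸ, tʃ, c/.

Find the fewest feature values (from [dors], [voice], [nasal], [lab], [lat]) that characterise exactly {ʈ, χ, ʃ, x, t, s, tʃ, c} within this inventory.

[−voice, −lab]

The class [−voice], [−labial] has exactly /ʈ, χ, ʃ, x, t, s, tʃ, c/ as its extension in this inventory. No smaller conjunction from the listed features achieves this: [−labial] alone would also admit /d, ʒ, ɭ, ʁ, …/; [−voice] alone would also admit /f, ɸ/; and checking the remaining single features turns up none with this extension.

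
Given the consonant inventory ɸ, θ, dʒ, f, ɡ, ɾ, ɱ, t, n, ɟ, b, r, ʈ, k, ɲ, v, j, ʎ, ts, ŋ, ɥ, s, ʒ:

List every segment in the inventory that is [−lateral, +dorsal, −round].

ɡ, ɟ, k, ɲ, j, ŋ

The [−lateral] segments are /ɸ, θ, dʒ, f, ɡ, ɾ, ɱ, t, n, ɟ, b, r, ʈ, k, ɲ, v, j, ts, ŋ, ɥ, s, ʒ/.
Of those, [+dorsal] gives /ɡ, ɟ, k, ɲ, j, ŋ, ɥ/.
Within that set, [−round] leaves /ɡ, ɟ, k, ɲ, j, ŋ/.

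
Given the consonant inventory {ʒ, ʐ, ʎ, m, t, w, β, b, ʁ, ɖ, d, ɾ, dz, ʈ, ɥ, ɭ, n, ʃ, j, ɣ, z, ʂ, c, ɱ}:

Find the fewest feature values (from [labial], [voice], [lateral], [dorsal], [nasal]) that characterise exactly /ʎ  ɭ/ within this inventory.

Every target segment is [+lateral] and no other inventory member is, so one feature is enough.

[+lateral]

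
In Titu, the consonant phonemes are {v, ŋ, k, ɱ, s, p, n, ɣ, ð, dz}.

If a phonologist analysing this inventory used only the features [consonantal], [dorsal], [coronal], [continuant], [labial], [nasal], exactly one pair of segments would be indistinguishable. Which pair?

On the given features, /s/ and /ð/ have an identical profile: [+consonantal], [−dorsal], [+coronal], [+continuant], [−labial], [−nasal]. No other two segments in the inventory coincide on all 6 features. (They do differ in [voice], [strident] and [distributed], which are not among the given features.)

s, ð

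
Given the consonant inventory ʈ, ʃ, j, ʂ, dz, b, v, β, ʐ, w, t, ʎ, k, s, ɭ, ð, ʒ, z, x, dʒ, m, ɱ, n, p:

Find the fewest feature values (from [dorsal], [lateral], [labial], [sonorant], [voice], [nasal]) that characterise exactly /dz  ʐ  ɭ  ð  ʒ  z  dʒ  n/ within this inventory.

/dz, ʐ, ɭ, ð, ʒ, z, dʒ, n/ are all [+voice], [−labial], [−dorsal], and no other segment in the inventory matches all three values. Dropping any one of them over-generates: [−labial, −dorsal] alone would also admit /ʈ, ʃ, ʂ, t, …/; [+voice, −dorsal] alone would also admit /b, v, β, m, …/; [+voice, −labial] alone would also admit /j, ʎ/. No other combination of two listed features picks out exactly this set either, so fewer than three features will not do.

[+voice, −labial, −dorsal]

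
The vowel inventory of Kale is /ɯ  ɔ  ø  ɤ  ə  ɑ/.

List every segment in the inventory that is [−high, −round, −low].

Checking each segment against [−high], [−round], [−low]: /ɤ/ (mid back unrounded tense vowel), /ə/ (mid central vowel (schwa)) satisfy every feature; every other segment in the inventory fails at least one.

ɤ, ə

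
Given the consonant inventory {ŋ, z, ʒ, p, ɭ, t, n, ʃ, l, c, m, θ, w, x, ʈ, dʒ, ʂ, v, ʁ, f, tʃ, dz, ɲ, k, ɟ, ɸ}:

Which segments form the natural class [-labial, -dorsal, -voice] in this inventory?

The [-labial] segments are /ŋ, z, ʒ, ɭ, t, n, ʃ, l, c, θ, x, ʈ, dʒ, ʂ, ʁ, tʃ, dz, ɲ, k, ɟ/.
Of those, [-dorsal] gives /z, ʒ, ɭ, t, n, ʃ, l, θ, ʈ, dʒ, ʂ, tʃ, dz/.
Of those, [-voice] leaves /t, ʃ, θ, ʈ, ʂ, tʃ/.

t, ʃ, θ, ʈ, ʂ, tʃ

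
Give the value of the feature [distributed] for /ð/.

[+distributed]

/ð/ is the voiced dental fricative, hence [+distributed].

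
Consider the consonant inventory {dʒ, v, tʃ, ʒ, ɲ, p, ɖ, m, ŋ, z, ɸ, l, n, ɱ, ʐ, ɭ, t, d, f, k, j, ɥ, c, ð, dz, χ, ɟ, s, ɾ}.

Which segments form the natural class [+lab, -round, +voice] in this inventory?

v, m, ɱ

Checking each segment against [+labial], [-round], [+voice]: /v/ (voiced labiodental fricative), /m/ (bilabial nasal), /ɱ/ (labiodental nasal) satisfy every feature; every other segment in the inventory fails at least one.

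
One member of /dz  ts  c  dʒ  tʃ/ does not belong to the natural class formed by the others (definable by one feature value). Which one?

c

[delayed release] (equivalently [strident], [dorsal]) groups all but one: /dz, ts, dʒ, tʃ/ share [+delayed release] while /c/ (voiceless palatal stop) alone is [−delayed release]. Removing any other segment would not leave a single-feature class that excludes it.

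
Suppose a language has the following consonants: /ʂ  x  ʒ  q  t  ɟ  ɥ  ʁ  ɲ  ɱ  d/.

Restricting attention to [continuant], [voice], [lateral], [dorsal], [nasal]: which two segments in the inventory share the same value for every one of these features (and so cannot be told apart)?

Both /ʁ/ and /ɥ/ are [+continuant], [+voice], [−lateral], [+dorsal], [−nasal]. Since the list omits [labial], [round], [high] and [back] — which do distinguish the voiced uvular fricative from the labial-palatal glide — this pair collapses; all other pairs remain distinct.

ʁ, ɥ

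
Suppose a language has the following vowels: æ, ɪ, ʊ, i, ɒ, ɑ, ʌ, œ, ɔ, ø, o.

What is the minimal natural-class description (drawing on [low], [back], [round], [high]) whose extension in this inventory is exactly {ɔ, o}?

[−high, −low, +back, +round]

The class [−high], [−low], [+back], [+round] has exactly /ɔ, o/ as its extension in this inventory. No smaller conjunction from the listed features achieves this: [−low, +back, +round] alone would also admit /ʊ/; [−high, +back, +round] alone would also admit /ɒ/; [−high, −low, +round] alone would also admit /œ, ø/; [−high, −low, +back] alone would also admit /ʌ/; and checking the remaining three-feature bundles turns up none with this extension.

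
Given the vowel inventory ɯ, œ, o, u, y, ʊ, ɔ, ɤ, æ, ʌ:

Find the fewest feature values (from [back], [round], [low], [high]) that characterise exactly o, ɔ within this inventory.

The class [−high], [+back], [+round] has exactly /o, ɔ/ as its extension in this inventory. No smaller conjunction from the listed features achieves this: [+back, +round] alone would also admit /u, ʊ/; [−high, +round] alone would also admit /œ/; [−high, +back] alone would also admit /ɤ, ʌ/; and checking the remaining two-feature bundles turns up none with this extension.

[−high, +back, +round]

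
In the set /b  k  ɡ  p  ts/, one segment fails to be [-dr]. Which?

ts

/ɡ, b, k, p/ are all [-delayed release]; /ts/ (voiceless alveolar affricate) is [+delayed release].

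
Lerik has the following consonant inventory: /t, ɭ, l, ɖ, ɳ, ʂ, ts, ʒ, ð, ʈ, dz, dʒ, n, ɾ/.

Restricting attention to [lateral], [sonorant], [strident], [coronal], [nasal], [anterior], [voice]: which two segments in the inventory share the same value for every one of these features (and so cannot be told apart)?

ʒ, dʒ

Both /ʒ/ and /dʒ/ are [-lateral], [-sonorant], [+strident], [+coronal], [-nasal], [-anterior], [+voice]. Since the list omits [continuant] — which does distinguish the voiced postalveolar fricative from the voiced postalveolar affricate — this pair collapses; all other pairs remain distinct.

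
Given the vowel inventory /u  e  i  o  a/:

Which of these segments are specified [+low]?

The feature [low] marks segments produced with the tongue body lowered. In this inventory /a/ has that property, so it is [+low]; /u, e, i, o/ are [-low].

a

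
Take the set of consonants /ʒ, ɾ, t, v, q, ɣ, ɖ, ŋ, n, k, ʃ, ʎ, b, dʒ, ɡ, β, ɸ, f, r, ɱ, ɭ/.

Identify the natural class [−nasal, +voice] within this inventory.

ʒ, ɾ, v, ɣ, ɖ, ʎ, b, dʒ, ɡ, β, r, ɭ

Checking each segment against [−nasal], [+voice]: /ʒ/ (voiced postalveolar fricative), /ɾ/ (alveolar tap), /v/ (voiced labiodental fricative), /ɣ/ (voiced velar fricative), /ɖ/ (voiced retroflex stop), /ʎ/ (palatal lateral approximant), among others, satisfy every feature; every other segment in the inventory fails at least one.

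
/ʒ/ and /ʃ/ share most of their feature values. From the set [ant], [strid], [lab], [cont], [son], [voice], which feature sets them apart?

[voice]

The two segments share [-anterior], [+strident], [-labial], [+continuant], [-sonorant]. The only feature from the list on which they differ: /ʒ/ is [+voice] while /ʃ/ is [-voice].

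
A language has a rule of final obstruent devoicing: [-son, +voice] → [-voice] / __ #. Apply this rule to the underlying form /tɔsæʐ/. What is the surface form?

[tɔsæʂ]

/ʐ/ satisfies [-son, +voice] and sits in __ #. The [-voice] counterpart of the voiced retroflex fricative is /ʂ/. Other segments in /tɔsæʐ/ either fail the structural description or are not in the environment, so the surface form is [tɔsæʂ].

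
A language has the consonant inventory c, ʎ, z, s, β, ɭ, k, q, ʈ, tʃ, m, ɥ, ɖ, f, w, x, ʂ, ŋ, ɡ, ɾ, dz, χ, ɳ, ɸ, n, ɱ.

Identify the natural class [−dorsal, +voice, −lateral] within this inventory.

z, β, m, ɖ, ɾ, dz, ɳ, n, ɱ

The [−dorsal] segments are /z, s, β, ɭ, ʈ, tʃ, m, ɖ, f, ʂ, ɾ, dz, ɳ, ɸ, n, ɱ/.
Then [+voice] gives /z, β, ɭ, m, ɖ, ɾ, dz, ɳ, n, ɱ/.
Among these, [−lateral] leaves /z, β, m, ɖ, ɾ, dz, ɳ, n, ɱ/.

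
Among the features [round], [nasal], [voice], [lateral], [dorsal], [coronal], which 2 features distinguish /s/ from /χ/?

/s/ is the voiceless alveolar fricative and /χ/ is the voiceless uvular fricative. Both are [-round], [-nasal], [-voice], [-lateral]. /s/ is [+coronal] while /χ/ is [-coronal]; /s/ is [-dorsal] while /χ/ is [+dorsal], so the distinguishing features are [coronal], [dorsal].

[coronal], [dorsal]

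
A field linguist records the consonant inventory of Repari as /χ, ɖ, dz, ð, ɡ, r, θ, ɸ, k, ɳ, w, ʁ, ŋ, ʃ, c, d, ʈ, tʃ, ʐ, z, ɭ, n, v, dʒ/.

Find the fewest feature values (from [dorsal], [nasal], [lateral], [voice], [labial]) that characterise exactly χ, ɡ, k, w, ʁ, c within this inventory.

[−nasal, +dorsal]

Every target segment is [−nasal], [+dorsal]; each remaining inventory member fails at least one of these. Each conjunct is needed — [+dorsal] alone would also admit /ŋ/; [−nasal] alone would also admit /ɖ, dz, ð, r, …/ — and no other single listed feature has exactly this extension, so two is the minimum.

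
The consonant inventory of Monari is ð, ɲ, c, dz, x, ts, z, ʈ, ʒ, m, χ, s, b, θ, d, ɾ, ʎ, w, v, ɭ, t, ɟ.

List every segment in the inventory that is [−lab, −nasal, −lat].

Eliminate segments failing any feature: /ɲ/ is [+nasal]; /m, b, w, v/ are [+labial]; /ʎ, ɭ/ are [+lateral]. The remaining /ð, c, dz, x, ts, z, ʈ, ʒ, χ, s, θ, d, ɾ, t, ɟ/ satisfy [−labial], [−nasal], [−lateral].

ð, c, dz, x, ts, z, ʈ, ʒ, χ, s, θ, d, ɾ, t, ɟ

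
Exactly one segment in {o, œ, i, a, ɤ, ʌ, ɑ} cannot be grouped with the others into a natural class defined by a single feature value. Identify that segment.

i

[high] groups all but one: /o, ʌ, œ, ɑ, ɤ, a/ share [-high] while /i/ (high front unrounded tense vowel) alone is [+high]. Removing any other segment would not leave a single-feature class that excludes it.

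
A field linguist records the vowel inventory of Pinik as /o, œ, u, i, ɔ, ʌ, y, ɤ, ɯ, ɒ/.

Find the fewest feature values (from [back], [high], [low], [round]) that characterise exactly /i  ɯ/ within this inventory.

The class [+high], [−round] has exactly /i, ɯ/ as its extension in this inventory. No smaller conjunction from the listed features achieves this: [−round] alone would also admit /ʌ, ɤ/; [+high] alone would also admit /u, y/; and checking the remaining single features turns up none with this extension.

[+high, −round]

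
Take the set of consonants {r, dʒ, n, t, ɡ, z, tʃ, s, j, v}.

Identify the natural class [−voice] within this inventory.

t, tʃ, s

The feature [voice] marks segments produced with vocal-fold vibration. In this inventory /t, tʃ, s/ lack that property, so they are [−voice]; /r, dʒ, n, ɡ, z, j, v/ are [+voice].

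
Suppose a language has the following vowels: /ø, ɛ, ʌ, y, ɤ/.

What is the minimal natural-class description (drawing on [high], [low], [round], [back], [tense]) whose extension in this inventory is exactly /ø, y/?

[+round]

/ø, y/ are exactly the [+round] segments in the inventory, so a single feature suffices.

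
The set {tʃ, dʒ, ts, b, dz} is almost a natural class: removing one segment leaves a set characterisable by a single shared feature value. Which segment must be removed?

[delayed release] (equivalently [strident], [labial], [coronal]) groups all but one: /dz, tʃ, dʒ, ts/ share [+delayed release] while /b/ (voiced bilabial stop) alone is [−delayed release]. Removing any other segment would not leave a single-feature class that excludes it.

b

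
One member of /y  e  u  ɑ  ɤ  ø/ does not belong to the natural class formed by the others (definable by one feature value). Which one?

/y, ø, ɤ, e, u/ are all [-low], but /ɑ/ (low back unrounded vowel) is [+low]. No other single segment can be removed to leave a set sharing one feature value that the removed segment lacks, so /ɑ/ is the odd one out.

ɑ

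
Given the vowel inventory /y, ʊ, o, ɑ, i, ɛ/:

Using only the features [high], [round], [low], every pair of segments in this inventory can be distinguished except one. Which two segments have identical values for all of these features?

y, ʊ

/y/ (high front rounded tense vowel) and /ʊ/ (high back rounded lax vowel) are both [+high], [+round], [-low], so none of the listed features separates them. (They do differ in [back] and [tense], which are not among the given features.) Every other pair in the inventory differs on at least one listed feature.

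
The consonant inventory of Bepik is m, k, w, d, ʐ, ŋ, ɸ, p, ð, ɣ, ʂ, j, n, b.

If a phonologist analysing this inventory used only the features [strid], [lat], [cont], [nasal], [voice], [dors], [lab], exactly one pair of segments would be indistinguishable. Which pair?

j, ɣ

/j/ (palatal glide) and /ɣ/ (voiced velar fricative) are both [-strident], [-lateral], [+continuant], [-nasal], [+voice], [+dorsal], [-labial], so none of the listed features separates them. (They do differ in [sonorant] and [back], which are not among the given features.) Every other pair in the inventory differs on at least one listed feature.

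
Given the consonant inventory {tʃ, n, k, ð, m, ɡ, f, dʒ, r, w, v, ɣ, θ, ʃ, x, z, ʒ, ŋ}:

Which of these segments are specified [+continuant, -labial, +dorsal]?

Eliminate segments failing any feature: /tʃ, n, k, m, ɡ, dʒ, ŋ/ are [-continuant]; /ð, r, θ, ʃ, z, ʒ/ are [-dorsal]; /f, w, v/ are [+labial]. The remaining /ɣ, x/ satisfy [+continuant], [-labial], [+dorsal].

ɣ, x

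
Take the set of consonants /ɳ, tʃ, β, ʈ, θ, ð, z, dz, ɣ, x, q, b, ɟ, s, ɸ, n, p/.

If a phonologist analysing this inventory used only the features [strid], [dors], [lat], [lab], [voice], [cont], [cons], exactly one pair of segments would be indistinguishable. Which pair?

n, ɳ

On the given features, /n/ and /ɳ/ have an identical profile: [−strident], [−dorsal], [−lateral], [−labial], [+voice], [−continuant], [+consonantal]. No other two segments in the inventory coincide on all 7 features. (They do differ in [anterior], which is not among the given features.)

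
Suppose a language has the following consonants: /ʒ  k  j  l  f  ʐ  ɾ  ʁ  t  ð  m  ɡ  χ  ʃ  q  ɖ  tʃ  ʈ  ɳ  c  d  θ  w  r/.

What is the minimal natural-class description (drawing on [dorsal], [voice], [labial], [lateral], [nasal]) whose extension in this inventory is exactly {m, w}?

Every target segment is [+voice], [+labial]; each remaining inventory member fails at least one of these. Each conjunct is needed — [+labial] alone would also admit /f/; [+voice] alone would also admit /ʒ, j, l, ʐ, …/ — and no other single listed feature has exactly this extension, so two is the minimum.

[+voice, +labial]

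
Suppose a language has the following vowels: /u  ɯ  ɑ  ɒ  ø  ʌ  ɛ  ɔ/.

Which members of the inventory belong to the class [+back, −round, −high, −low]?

First, the [+back] segments are /u, ɯ, ɑ, ɒ, ʌ, ɔ/.
Of those, [−round] gives /ɯ, ɑ, ʌ/.
Among these, [−high] gives /ɑ, ʌ/.
Among these, [−low] leaves /ʌ/.

ʌ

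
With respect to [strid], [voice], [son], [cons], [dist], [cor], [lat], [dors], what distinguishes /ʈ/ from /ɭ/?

/ʈ/ (voiceless retroflex stop) and /ɭ/ (retroflex lateral approximant) agree on [−strident], [+consonantal], [−distributed], [+coronal], [−dorsal]. They differ on [sonorant] (/ʈ/ [−], /ɭ/ [+]), [voice] (/ʈ/ [−], /ɭ/ [+]), [lateral] (/ʈ/ [−], /ɭ/ [+]).

[sonorant], [voice], [lateral]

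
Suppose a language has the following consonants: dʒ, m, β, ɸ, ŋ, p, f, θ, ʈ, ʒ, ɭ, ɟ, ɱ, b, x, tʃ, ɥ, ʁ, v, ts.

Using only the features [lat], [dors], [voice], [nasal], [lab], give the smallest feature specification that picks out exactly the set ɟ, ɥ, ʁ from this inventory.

[+voice, -nasal, +dors]

The class [+voice], [-nasal], [+dorsal] has exactly /ɟ, ɥ, ʁ/ as its extension in this inventory. No smaller conjunction from the listed features achieves this: [-nasal, +dorsal] alone would also admit /x/; [+voice, +dorsal] alone would also admit /ŋ/; [+voice, -nasal] alone would also admit /dʒ, β, ʒ, ɭ, …/; and checking the remaining two-feature bundles turns up none with this extension.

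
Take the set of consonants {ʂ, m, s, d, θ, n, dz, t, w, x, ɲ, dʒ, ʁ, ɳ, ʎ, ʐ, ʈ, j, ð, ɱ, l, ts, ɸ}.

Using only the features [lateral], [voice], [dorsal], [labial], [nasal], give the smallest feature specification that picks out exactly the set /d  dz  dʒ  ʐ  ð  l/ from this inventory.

[+voice, -nasal, -dorsal]

Every target segment is [+voice], [-nasal], [-dorsal]; each remaining inventory member fails at least one of these. Each conjunct is needed — [-nasal, -dorsal] alone would also admit /ʂ, s, θ, t, …/; [+voice, -dorsal] alone would also admit /m, n, ɳ, ɱ/; [+voice, -nasal] alone would also admit /w, ʁ, ʎ, j/ — and no other combination of two listed features has exactly this extension, so three is the minimum.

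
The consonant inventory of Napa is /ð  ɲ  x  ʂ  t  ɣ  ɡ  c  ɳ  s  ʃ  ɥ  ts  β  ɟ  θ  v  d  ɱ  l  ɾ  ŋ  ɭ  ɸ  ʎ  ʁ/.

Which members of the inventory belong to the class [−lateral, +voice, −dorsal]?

Checking each segment against [−lateral], [+voice], [−dorsal]: /ð/ (voiced dental fricative), /ɳ/ (retroflex nasal), /β/ (voiced bilabial fricative), /v/ (voiced labiodental fricative), /d/ (voiced alveolar stop), /ɱ/ (labiodental nasal), among others, satisfy every feature; every other segment in the inventory fails at least one.

ð, ɳ, β, v, d, ɱ, ɾ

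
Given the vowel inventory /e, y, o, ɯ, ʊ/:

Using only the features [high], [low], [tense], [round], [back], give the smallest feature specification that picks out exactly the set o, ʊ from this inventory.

/o, ʊ/ are all [+back], [+round], and no other segment in the inventory matches both values. Dropping any one of them over-generates: [+round] alone would also admit /y/; [+back] alone would also admit /ɯ/. No other single listed feature picks out exactly this set either, so fewer than two features will not do.

[+back, +round]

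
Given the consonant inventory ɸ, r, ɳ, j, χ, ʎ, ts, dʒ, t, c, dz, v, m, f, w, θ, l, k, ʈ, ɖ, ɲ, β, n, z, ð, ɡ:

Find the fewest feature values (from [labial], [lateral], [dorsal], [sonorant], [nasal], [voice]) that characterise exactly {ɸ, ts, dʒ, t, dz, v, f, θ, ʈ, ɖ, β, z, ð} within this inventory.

The class [−sonorant], [−dorsal] has exactly /ɸ, ts, dʒ, t, dz, v, f, θ, ʈ, ɖ, β, z, ð/ as its extension in this inventory. No smaller conjunction from the listed features achieves this: [−dorsal] alone would also admit /r, ɳ, m, l, …/; [−sonorant] alone would also admit /χ, c, k, ɡ/; and checking the remaining single features turns up none with this extension.

[−sonorant, −dorsal]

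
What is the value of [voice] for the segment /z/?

/z/ is the voiced alveolar fricative. The feature [voice] marks segments produced with vocal-fold vibration; /z/ has this property, so it is [+voice].

[+voice]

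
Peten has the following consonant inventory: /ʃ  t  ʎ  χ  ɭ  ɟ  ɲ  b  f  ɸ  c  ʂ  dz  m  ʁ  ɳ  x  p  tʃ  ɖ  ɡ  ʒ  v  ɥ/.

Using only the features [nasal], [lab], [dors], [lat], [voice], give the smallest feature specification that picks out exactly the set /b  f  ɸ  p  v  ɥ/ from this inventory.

[−nasal, +lab]

The class [−nasal], [+labial] has exactly /b, f, ɸ, p, v, ɥ/ as its extension in this inventory. No smaller conjunction from the listed features achieves this: [+labial] alone would also admit /m/; [−nasal] alone would also admit /ʃ, t, ʎ, χ, …/; and checking the remaining single features turns up none with this extension.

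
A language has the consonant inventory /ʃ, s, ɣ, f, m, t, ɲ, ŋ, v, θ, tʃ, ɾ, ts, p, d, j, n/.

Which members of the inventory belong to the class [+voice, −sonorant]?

Eliminate segments failing any feature: /ʃ, s, f, t, θ, tʃ, ts, p/ are [−voice]; /m, ɲ, ŋ, ɾ, j, n/ are [+sonorant]. The remaining /ɣ, v, d/ satisfy [+voice], [−sonorant].

ɣ, v, d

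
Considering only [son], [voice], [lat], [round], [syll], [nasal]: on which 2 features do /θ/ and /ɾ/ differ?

The two segments share [-lateral], [-round], [-syllabic], [-nasal]. The only features from the list on which they differ: /θ/ is [-sonorant] while /ɾ/ is [+sonorant]; /θ/ is [-voice] while /ɾ/ is [+voice].

[sonorant], [voice]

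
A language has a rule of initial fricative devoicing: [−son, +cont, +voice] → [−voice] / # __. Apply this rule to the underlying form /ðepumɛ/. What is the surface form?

The only segment in the rule's environment that also matches [−son, +cont, +voice] is /ð/. Applying [−voice] turns the voiced dental fricative into /θ/ (voiceless dental fricative), giving [θepumɛ].

[θepumɛ]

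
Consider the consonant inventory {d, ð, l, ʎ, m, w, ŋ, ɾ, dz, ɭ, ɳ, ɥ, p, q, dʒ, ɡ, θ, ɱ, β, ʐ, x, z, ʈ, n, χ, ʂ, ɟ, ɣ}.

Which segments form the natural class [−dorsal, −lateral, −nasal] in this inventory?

d, ð, ɾ, dz, p, dʒ, θ, β, ʐ, z, ʈ, ʂ

Among the inventory, the [−dorsal] segments are /d, ð, l, m, ɾ, dz, ɭ, ɳ, p, dʒ, θ, ɱ, β, ʐ, z, ʈ, n, ʂ/.
Of those, [−lateral] gives /d, ð, m, ɾ, dz, ɳ, p, dʒ, θ, ɱ, β, ʐ, z, ʈ, n, ʂ/.
Within that set, [−nasal] leaves /d, ð, ɾ, dz, p, dʒ, θ, β, ʐ, z, ʈ, ʂ/.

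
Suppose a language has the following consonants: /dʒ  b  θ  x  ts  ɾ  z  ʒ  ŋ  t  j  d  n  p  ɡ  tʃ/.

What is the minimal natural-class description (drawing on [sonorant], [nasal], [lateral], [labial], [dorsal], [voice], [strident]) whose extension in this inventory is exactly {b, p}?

The target set is precisely the extension of [+labial] in this inventory.

[+labial]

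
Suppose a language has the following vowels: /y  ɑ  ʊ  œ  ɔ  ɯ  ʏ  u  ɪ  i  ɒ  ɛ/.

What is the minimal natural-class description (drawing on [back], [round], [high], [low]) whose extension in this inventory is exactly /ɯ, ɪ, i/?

[+high, -round]

The class [+high], [-round] has exactly /ɯ, ɪ, i/ as its extension in this inventory. No smaller conjunction from the listed features achieves this: [-round] alone would also admit /ɑ, ɛ/; [+high] alone would also admit /y, ʊ, ʏ, u/; and checking the remaining single features turns up none with this extension.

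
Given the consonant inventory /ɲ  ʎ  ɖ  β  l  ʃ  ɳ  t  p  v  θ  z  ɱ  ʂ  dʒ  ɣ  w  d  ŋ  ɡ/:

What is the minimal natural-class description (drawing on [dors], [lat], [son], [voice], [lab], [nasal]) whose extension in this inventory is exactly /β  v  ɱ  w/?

The class [+voice], [+labial] has exactly /β, v, ɱ, w/ as its extension in this inventory. No smaller conjunction from the listed features achieves this: [+labial] alone would also admit /p/; [+voice] alone would also admit /ɲ, ʎ, ɖ, l, …/; and checking the remaining single features turns up none with this extension.

[+voice, +lab]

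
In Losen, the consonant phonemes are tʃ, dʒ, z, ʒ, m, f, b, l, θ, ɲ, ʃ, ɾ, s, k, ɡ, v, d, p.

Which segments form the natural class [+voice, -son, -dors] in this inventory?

dʒ, z, ʒ, b, v, d

Eliminate segments failing any feature: /tʃ, f, θ, ʃ, s, k, p/ are [-voice]; /m, l, ɲ, ɾ/ are [+sonorant]; /ɡ/ is [+dorsal]. The remaining /dʒ, z, ʒ, b, v, d/ satisfy [+voice], [-sonorant], [-dorsal].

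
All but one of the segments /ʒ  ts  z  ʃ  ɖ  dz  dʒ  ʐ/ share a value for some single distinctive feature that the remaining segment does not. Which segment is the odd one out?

ɖ

The remaining segments after removing /ɖ/ share [+strident]; /ɖ/ (voiced retroflex stop) is [−strident]. For every other candidate removal, the leftover set fails to share any single feature value that the removed segment lacks.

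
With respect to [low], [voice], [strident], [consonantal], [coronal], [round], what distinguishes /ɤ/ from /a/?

[low]

/ɤ/ is the mid back unrounded tense vowel and /a/ is the low unrounded vowel. Both are [+voice], [-strident], [-consonantal], [-coronal], [-round]. /ɤ/ is [-low] while /a/ is [+low], so the distinguishing feature is [low].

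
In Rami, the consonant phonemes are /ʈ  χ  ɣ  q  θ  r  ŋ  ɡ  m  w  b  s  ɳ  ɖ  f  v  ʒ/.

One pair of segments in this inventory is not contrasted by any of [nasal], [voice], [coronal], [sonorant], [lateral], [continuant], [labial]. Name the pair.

/s/ (voiceless alveolar fricative) and /θ/ (voiceless dental fricative) are both [-nasal], [-voice], [+coronal], [-sonorant], [-lateral], [+continuant], [-labial], so none of the listed features separates them. (They do differ in [strident] and [distributed], which are not among the given features.) Every other pair in the inventory differs on at least one listed feature.

s, θ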